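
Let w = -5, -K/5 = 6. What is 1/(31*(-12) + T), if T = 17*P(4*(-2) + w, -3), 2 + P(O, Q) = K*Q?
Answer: 1/1124 ≈ 0.00088968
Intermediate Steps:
K = -30 (K = -5*6 = -30)
P(O, Q) = -2 - 30*Q
T = 1496 (T = 17*(-2 - 30*(-3)) = 17*(-2 + 90) = 17*88 = 1496)
1/(31*(-12) + T) = 1/(31*(-12) + 1496) = 1/(-372 + 1496) = 1/1124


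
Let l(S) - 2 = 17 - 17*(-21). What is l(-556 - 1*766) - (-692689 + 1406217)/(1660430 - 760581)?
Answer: 337629696/899849 ≈ 375.21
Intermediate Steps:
l(S) = 376 (l(S) = 2 + (17 - 17*(-21)) = 2 + (17 + 357) = 2 + 374 = 376)
l(-556 - 1*766) - (-692689 + 1406217)/(1660430 - 760581) = 376 - (-692689 + 1406217)/(1660430 - 760581) = 376 - 713528/899849 = 337629696/899849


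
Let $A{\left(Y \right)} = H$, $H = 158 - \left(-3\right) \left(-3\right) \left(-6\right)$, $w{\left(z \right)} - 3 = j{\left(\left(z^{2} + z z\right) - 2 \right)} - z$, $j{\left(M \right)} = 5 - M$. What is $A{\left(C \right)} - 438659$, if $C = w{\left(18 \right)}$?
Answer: $-438447$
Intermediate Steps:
$w{\left(z \right)} = 10 - z - 2 z^{2}$ ($w{\left(z \right)} = 3 - \left(-7 + z + z^{2} + z z\right) = 3 - \left(-7 + z + 2 z^{2}\right) = 10 - z - 2 z^{2}$)
$C = -656$ ($C = 10 - 18 - 2 \cdot 18^{2} = 10 - 18 - 648 = -656$)
$H = 212$ ($H = 158 - 9 \left(-6\right) = 158 - -54 = 158 + 54 = 212$)
$A{\left(Y \right)} = 212$
$A{\left(C \right)} - 438659 = 212 - 438659 = -438447$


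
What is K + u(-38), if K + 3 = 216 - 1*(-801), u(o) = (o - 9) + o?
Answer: 929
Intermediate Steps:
u(o) = -9 + 2*o (u(o) = (-9 + o) + o = -9 + 2*o)
K = 1014 (K = -3 + (216 - 1*(-801)) = -3 + (216 + 801) = -3 + 1017 = 1014)
K + u(-38) = 1014 + (-9 + 2*(-38)) = 1014 + (-9 - 76) = 1014 - 85 = 929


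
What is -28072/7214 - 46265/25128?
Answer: -519574463/90636696 ≈ -5.7325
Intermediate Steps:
-28072/7214 - 46265/25128 = -28072*1/7214 - 46265*1/25128 = -14036/3607 - 46265/25128 = -519574463/90636696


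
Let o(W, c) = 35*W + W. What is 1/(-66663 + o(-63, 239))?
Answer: -1/68931 ≈ -1.4507e-5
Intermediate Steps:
o(W, c) = 36*W
1/(-66663 + o(-63, 239)) = 1/(-66663 + 36*(-63)) = 1/(-66663 - 2268) = 1/(-68931) = -1/68931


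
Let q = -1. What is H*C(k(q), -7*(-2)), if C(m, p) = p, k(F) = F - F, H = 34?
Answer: 476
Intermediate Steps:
k(F) = 0
H*C(k(q), -7*(-2)) = 34*(-7*(-2)) = 34*14 = 476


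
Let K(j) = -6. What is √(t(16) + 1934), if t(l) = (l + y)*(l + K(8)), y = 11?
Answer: 2*√551 ≈ 46.947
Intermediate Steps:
t(l) = (-6 + l)*(11 + l) (t(l) = (l + 11)*(l - 6) = (11 + l)*(-6 + l) = (-6 + l)*(11 + l))
√(t(16) + 1934) = √((-66 + 16² + 5*16) + 1934) = √((-66 + 256 + 80) + 1934) = √(270 + 1934) = √2204 = 2*√551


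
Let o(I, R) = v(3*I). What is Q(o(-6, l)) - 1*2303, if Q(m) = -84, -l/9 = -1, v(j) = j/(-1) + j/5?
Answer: -2387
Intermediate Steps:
v(j) = -4*j/5 (v(j) = j*(-1) + j*(1/5) = -j + j/5 = -4*j/5)
l = 9 (l = -9*(-1) = 9)
o(I, R) = -12*I/5
Q(o(-6, l)) - 1*2303 = -84 - 1*2303 = -84 - 2303 = -2387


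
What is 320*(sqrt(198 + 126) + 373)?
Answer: 125120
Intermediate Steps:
320*(sqrt(198 + 126) + 373) = 320*(sqrt(324) + 373) = 320*(18 + 373) = 320*391 = 125120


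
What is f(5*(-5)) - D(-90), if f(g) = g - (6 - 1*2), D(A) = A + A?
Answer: 151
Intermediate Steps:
D(A) = 2*A
f(g) = -4 + g (f(g) = g - (6 - 2) = g - 1*4 = g - 4 = -4 + g)
f(5*(-5)) - D(-90) = (-4 + 5*(-5)) - 2*(-90) = (-4 - 25) - 1*(-180) = -29 + 180 = 151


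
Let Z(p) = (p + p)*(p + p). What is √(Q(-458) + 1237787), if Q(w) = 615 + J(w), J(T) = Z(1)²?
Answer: 3*√137602 ≈ 1112.8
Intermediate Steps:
Z(p) = 4*p² (Z(p) = (2*p)*(2*p) = 4*p²)
J(T) = 16 (J(T) = (4*1²)² = (4*1)² = 4² = 16)
Q(w) = 631 (Q(w) = 615 + 16 = 631)
√(Q(-458) + 1237787) = √(631 + 1237787) = √1238418 = 3*√137602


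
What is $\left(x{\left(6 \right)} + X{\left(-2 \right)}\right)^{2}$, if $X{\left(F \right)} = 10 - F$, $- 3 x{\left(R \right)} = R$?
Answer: $100$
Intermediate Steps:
$x{\left(R \right)} = - \frac{R}{3}$
$\left(x{\left(6 \right)} + X{\left(-2 \right)}\right)^{2} = \left(\left(- \frac{1}{3}\right) 6 + \left(10 - -2\right)\right)^{2} = \left(-2 + \left(10 + 2\right)\right)^{2} = \left(-2 + 12\right)^{2} = 10^{2} = 100$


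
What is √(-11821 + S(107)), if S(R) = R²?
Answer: 2*I*√93 ≈ 19.287*I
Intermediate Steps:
√(-11821 + S(107)) = √(-11821 + 107²) = √(-11821 + 11449) = √(-372) = 2*I*√93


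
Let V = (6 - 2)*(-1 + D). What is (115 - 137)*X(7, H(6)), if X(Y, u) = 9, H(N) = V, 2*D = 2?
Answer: -198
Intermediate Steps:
D = 1 (D = (1/2)*2 = 1)
V = 0 (V = (6 - 2)*(-1 + 1) = 4*0 = 0)
H(N) = 0
(115 - 137)*X(7, H(6)) = (115 - 137)*9 = -22*9 = -198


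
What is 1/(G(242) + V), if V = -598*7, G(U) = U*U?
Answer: 1/54378 ≈ 1.8390e-5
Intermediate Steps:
G(U) = U**2
V = -4186
1/(G(242) + V) = 1/(242**2 - 4186) = 1/(58564 - 4186) = 1/54378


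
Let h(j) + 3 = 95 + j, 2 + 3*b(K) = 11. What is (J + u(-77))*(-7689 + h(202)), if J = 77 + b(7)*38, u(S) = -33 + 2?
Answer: -1183200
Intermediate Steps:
b(K) = 3 (b(K) = -⅔ + (⅓)*11 = -⅔ + 11/3 = 3)
u(S) = -31
h(j) = 92 + j (h(j) = -3 + (95 + j) = 92 + j)
J = 191 (J = 77 + 3*38 = 77 + 114 = 191)
(J + u(-77))*(-7689 + h(202)) = (191 - 31)*(-7689 + (92 + 202)) = 160*(-7689 + 294) = 160*(-7395) = -1183200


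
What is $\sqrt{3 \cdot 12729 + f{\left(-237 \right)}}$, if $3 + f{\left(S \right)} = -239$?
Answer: $\sqrt{37945} \approx 194.79$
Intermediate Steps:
$f{\left(S \right)} = -242$ ($f{\left(S \right)} = -3 - 239 = -242$)
$\sqrt{3 \cdot 12729 + f{\left(-237 \right)}} = \sqrt{3 \cdot 12729 - 242} = \sqrt{38187 - 242} = \sqrt{37945}$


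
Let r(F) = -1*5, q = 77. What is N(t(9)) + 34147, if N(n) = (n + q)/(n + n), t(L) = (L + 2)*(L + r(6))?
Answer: 273187/8 ≈ 34148.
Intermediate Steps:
r(F) = -5
t(L) = (-5 + L)*(2 + L) (t(L) = (L + 2)*(L - 5) = (2 + L)*(-5 + L) = (-5 + L)*(2 + L))
N(n) = (77 + n)/(2*n) (N(n) = (n + 77)/(n + n) = (77 + n)/((2*n)) = (77 + n)*(1/(2*n)) = (77 + n)/(2*n))
N(t(9)) + 34147 = (77 + (-10 + 9² - 3*9))/(2*(-10 + 9² - 3*9)) + 34147 = (77 + (-10 + 81 - 27))/(2*(-10 + 81 - 27)) + 34147 = (½)*(77 + 44)/44 + 34147 = (½)*(1/44)*121 + 34147 = 11/8 + 34147 = 273187/8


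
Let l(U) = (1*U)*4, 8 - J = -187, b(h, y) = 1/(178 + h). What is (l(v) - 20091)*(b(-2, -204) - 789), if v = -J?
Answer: 2898209673/176 ≈ 1.6467e+7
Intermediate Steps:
J = 195 (J = 8 - 1*(-187) = 8 + 187 = 195)
v = -195 (v = -1*195 = -195)
l(U) = 4*U (l(U) = U*4 = 4*U)
(l(v) - 20091)*(b(-2, -204) - 789) = (4*(-195) - 20091)*(1/(178 - 2) - 789) = (-780 - 20091)*(1/176 - 789) = -20871*(1/176 - 789) = -20871*(-138863/176) = 2898209673/176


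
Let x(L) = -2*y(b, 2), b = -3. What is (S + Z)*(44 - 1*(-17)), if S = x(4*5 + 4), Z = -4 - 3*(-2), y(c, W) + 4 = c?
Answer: 976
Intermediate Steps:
y(c, W) = -4 + c
x(L) = 14 (x(L) = -2*(-4 - 3) = -2*(-7) = 14)
Z = 2 (Z = -4 + 6 = 2)
S = 14
(S + Z)*(44 - 1*(-17)) = (14 + 2)*(44 - 1*(-17)) = 16*(44 + 17) = 16*61 = 976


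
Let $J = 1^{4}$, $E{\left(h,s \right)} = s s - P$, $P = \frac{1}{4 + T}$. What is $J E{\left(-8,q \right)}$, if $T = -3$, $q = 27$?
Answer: $728$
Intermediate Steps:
$P = 1$ ($P = \frac{1}{4 - 3} = 1^{-1} = 1$)
$E{\left(h,s \right)} = -1 + s^{2}$ ($E{\left(h,s \right)} = s s - 1 = s^{2} - 1 = -1 + s^{2}$)
$J = 1$
$J E{\left(-8,q \right)} = 1 \left(-1 + 27^{2}\right) = 1 \left(-1 + 729\right) = 1 \cdot 728 = 728$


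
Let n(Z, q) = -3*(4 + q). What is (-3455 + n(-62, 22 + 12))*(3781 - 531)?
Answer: -11599250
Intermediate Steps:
n(Z, q) = -12 - 3*q
(-3455 + n(-62, 22 + 12))*(3781 - 531) = (-3455 + (-12 - 3*(22 + 12)))*(3781 - 531) = (-3455 + (-12 - 3*34))*3250 = (-3455 + (-12 - 102))*3250 = (-3455 - 114)*3250 = -3569*3250 = -11599250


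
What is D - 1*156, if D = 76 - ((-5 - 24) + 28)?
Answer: -79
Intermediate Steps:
D = 77 (D = 76 - (-29 + 28) = 76 - 1*(-1) = 76 + 1 = 77)
D - 1*156 = 77 - 1*156 = 77 - 156 = -79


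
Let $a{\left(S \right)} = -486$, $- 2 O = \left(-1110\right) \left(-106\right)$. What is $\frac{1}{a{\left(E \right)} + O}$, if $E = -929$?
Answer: $- \frac{1}{59316} \approx -1.6859 \cdot 10^{-5}$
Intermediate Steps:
$O = -58830$ ($O = - \frac{\left(-1110\right) \left(-106\right)}{2} = \left(- \frac{1}{2}\right) 117660 = -58830$)
$\frac{1}{a{\left(E \right)} + O} = \frac{1}{-486 - 58830} = \frac{1}{-59316} = - \frac{1}{59316}$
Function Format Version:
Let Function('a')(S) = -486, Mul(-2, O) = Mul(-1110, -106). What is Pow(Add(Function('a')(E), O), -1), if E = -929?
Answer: Rational(-1, 59316) ≈ -1.6859e-5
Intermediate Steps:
O = -58830 (O = Mul(Rational(-1, 2), Mul(-1110, -106)) = Mul(Rational(-1, 2), 117660) = -58830)
Pow(Add(Function('a')(E), O), -1) = Pow(Add(-486, -58830), -1) = Pow(-59316, -1) = Rational(-1, 59316)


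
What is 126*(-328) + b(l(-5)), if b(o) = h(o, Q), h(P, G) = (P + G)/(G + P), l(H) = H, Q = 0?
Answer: -41327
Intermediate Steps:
h(P, G) = 1 (h(P, G) = (G + P)/(G + P) = 1)
b(o) = 1
126*(-328) + b(l(-5)) = 126*(-328) + 1 = -41328 + 1 = -41327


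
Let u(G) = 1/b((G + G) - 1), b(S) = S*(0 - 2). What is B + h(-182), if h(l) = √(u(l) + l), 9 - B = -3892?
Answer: 3901 + I*√96987070/730 ≈ 3901.0 + 13.491*I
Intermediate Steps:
B = 3901 (B = 9 - 1*(-3892) = 9 + 3892 = 3901)
b(S) = -2*S (b(S) = S*(-2) = -2*S)
u(G) = 1/(2 - 4*G) (u(G) = 1/(-2*((G + G) - 1)) = 1/(-2*(2*G - 1)) = 1/(-2*(-1 + 2*G)) = 1/(2 - 4*G))
h(l) = √(l + 1/(2*(1 - 2*l))) (h(l) = √(1/(2*(1 - 2*l)) + l) = √(l + 1/(2*(1 - 2*l))))
B + h(-182) = 3901 + √2*√(1/(1 - 2*(-182)) + 2*(-182))/2 = 3901 + √2*√(1/(1 + 364) - 364)/2 = 3901 + √2*√(1/365 - 364)/2 = 3901 + √2*√(-132859/365)/2 = 3901 + √2*(I*√48493535/365)/2 = 3901 + I*√96987070/730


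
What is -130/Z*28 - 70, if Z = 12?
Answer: -1120/3 ≈ -373.33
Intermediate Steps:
-130/Z*28 - 70 = -130/12*28 - 70 = -130*1/12*28 - 70 = -65/6*28 - 70 = -910/3 - 70 = -1120/3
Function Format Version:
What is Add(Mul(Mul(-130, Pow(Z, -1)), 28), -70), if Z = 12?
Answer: Rational(-1120, 3) ≈ -373.33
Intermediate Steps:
Add(Mul(Mul(-130, Pow(Z, -1)), 28), -70) = Add(Mul(Mul(-130, Pow(12, -1)), 28), -70) = Add(Mul(Mul(-130, Rational(1, 12)), 28), -70) = Add(Mul(Rational(-65, 6), 28), -70) = Add(Rational(-910, 3), -70) = Rational(-1120, 3)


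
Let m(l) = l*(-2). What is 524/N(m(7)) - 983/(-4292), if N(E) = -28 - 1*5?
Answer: -2216569/141636 ≈ -15.650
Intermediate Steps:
m(l) = -2*l
N(E) = -33 (N(E) = -28 - 5 = -33)
524/N(m(7)) - 983/(-4292) = 524/(-33) - 983/(-4292) = 524*(-1/33) - 983*(-1/4292) = -524/33 + 983/4292 = -2216569/141636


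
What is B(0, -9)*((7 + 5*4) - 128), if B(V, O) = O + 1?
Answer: 808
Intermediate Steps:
B(V, O) = 1 + O
B(0, -9)*((7 + 5*4) - 128) = (1 - 9)*((7 + 5*4) - 128) = -8*((7 + 20) - 128) = -8*(27 - 128) = -8*(-101) = 808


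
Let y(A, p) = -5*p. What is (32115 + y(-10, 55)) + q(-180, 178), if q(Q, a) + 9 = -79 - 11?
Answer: 31741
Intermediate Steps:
q(Q, a) = -99 (q(Q, a) = -9 + (-79 - 11) = -9 - 90 = -99)
(32115 + y(-10, 55)) + q(-180, 178) = (32115 - 5*55) - 99 = (32115 - 275) - 99 = 31840 - 99 = 31741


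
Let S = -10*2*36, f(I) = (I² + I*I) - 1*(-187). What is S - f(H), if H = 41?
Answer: -4269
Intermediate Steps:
f(I) = 187 + 2*I² (f(I) = (I² + I²) + 187 = 2*I² + 187 = 187 + 2*I²)
S = -720 (S = -20*36 = -720)
S - f(H) = -720 - (187 + 2*41²) = -720 - (187 + 2*1681) = -720 - (187 + 3362) = -720 - 1*3549 = -720 - 3549 = -4269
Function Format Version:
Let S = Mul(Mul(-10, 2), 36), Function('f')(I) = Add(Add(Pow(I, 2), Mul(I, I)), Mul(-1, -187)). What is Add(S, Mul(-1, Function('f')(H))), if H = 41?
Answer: -4269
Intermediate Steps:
Function('f')(I) = Add(187, Mul(2, Pow(I, 2))) (Function('f')(I) = Add(Add(Pow(I, 2), Pow(I, 2)), 187) = Add(Mul(2, Pow(I, 2)), 187) = Add(187, Mul(2, Pow(I, 2))))
S = -720 (S = Mul(-20, 36) = -720)
Add(S, Mul(-1, Function('f')(H))) = Add(-720, Mul(-1, Add(187, Mul(2, Pow(41, 2))))) = Add(-720, Mul(-1, Add(187, Mul(2, 1681)))) = Add(-720, Mul(-1, Add(187, 3362))) = Add(-720, Mul(-1, 3549)) = Add(-720, -3549) = -4269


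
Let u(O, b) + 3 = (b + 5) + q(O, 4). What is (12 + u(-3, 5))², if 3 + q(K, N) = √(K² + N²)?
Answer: 441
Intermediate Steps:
q(K, N) = -3 + √(K² + N²)
u(O, b) = -1 + b + √(16 + O²) (u(O, b) = -3 + ((b + 5) + (-3 + √(O² + 4²))) = -3 + ((5 + b) + (-3 + √(O² + 16))) = -3 + ((5 + b) + (-3 + √(16 + O²))) = -3 + (2 + b + √(16 + O²)) = -1 + b + √(16 + O²))
(12 + u(-3, 5))² = (12 + (-1 + 5 + √(16 + (-3)²)))² = (12 + (-1 + 5 + √(16 + 9)))² = (12 + (-1 + 5 + √25))² = (12 + (-1 + 5 + 5))² = (12 + 9)² = 21² = 441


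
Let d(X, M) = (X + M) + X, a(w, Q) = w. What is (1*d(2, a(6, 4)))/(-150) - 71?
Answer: -1066/15 ≈ -71.067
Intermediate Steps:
d(X, M) = M + 2*X (d(X, M) = (M + X) + X = M + 2*X)
(1*d(2, a(6, 4)))/(-150) - 71 = (1*(6 + 2*2))/(-150) - 71 = -(6 + 4)/150 - 71 = -10/150 - 71 = -1/150*10 - 71 = -1/15 - 71 = -1066/15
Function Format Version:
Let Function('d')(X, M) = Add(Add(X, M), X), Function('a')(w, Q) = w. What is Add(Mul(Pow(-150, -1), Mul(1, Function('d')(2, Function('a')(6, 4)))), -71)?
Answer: Rational(-1066, 15) ≈ -71.067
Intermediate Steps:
Function('d')(X, M) = Add(M, Mul(2, X)) (Function('d')(X, M) = Add(Add(M, X), X) = Add(M, Mul(2, X)))
Add(Mul(Pow(-150, -1), Mul(1, Function('d')(2, Function('a')(6, 4)))), -71) = Add(Mul(Pow(-150, -1), Mul(1, Add(6, Mul(2, 2)))), -71) = Add(Mul(Rational(-1, 150), Mul(1, Add(6, 4))), -71) = Add(Mul(Rational(-1, 150), Mul(1, 10)), -71) = Add(Mul(Rational(-1, 150), 10), -71) = Add(Rational(-1, 15), -71) = Rational(-1066, 15)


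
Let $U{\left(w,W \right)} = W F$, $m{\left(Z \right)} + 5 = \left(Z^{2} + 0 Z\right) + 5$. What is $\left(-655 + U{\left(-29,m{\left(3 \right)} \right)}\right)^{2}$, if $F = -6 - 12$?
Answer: $667489$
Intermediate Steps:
$F = -18$
$m{\left(Z \right)} = Z^{2}$ ($m{\left(Z \right)} = -5 + \left(\left(Z^{2} + 0 Z\right) + 5\right) = -5 + \left(\left(Z^{2} + 0\right) + 5\right) = -5 + \left(Z^{2} + 5\right) = -5 + \left(5 + Z^{2}\right) = Z^{2}$)
$U{\left(w,W \right)} = - 18 W$ ($U{\left(w,W \right)} = W \left(-18\right) = - 18 W$)
$\left(-655 + U{\left(-29,m{\left(3 \right)} \right)}\right)^{2} = \left(-655 - 18 \cdot 3^{2}\right)^{2} = \left(-655 - 162\right)^{2} = \left(-817\right)^{2} = 667489$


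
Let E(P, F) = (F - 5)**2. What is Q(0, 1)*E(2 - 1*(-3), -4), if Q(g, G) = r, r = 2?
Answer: 162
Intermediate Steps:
Q(g, G) = 2
E(P, F) = (-5 + F)**2
Q(0, 1)*E(2 - 1*(-3), -4) = 2*(-5 - 4)**2 = 2*(-9)**2 = 2*81 = 162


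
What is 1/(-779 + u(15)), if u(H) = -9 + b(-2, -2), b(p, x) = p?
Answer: -1/790 ≈ -0.0012658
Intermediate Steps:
u(H) = -11 (u(H) = -9 - 2 = -11)
1/(-779 + u(15)) = 1/(-779 - 11) = 1/(-790) = -1/790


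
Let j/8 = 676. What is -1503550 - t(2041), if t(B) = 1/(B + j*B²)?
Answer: -33871981750855951/22528004889 ≈ -1.5036e+6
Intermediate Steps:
j = 5408 (j = 8*676 = 5408)
t(B) = 1/(B + 5408*B²)
-1503550 - t(2041) = -1503550 - 1/(2041*(1 + 5408*2041)) = -1503550 - 1/(2041*(1 + 11037728)) = -1503550 - 1/(2041*11037729) = -1503550 - 1*1/22528004889 = -1503550 - 1/22528004889 = -33871981750855951/22528004889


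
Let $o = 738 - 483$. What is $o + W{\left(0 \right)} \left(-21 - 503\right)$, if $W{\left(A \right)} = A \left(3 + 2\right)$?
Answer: $255$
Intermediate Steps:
$W{\left(A \right)} = 5 A$ ($W{\left(A \right)} = A 5 = 5 A$)
$o = 255$ ($o = 738 - 483 = 255$)
$o + W{\left(0 \right)} \left(-21 - 503\right) = 255 + 5 \cdot 0 \left(-21 - 503\right) = 255 + 0 \left(-524\right) = 255 + 0 = 255$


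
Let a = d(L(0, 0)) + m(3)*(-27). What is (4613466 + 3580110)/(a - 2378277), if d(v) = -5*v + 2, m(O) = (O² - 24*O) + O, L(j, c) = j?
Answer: -8193576/2376655 ≈ -3.4475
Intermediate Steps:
m(O) = O² - 23*O
d(v) = 2 - 5*v
a = 1622 (a = (2 - 5*0) + (3*(-23 + 3))*(-27) = (2 + 0) + (3*(-20))*(-27) = 2 - 60*(-27) = 2 + 1620 = 1622)
(4613466 + 3580110)/(a - 2378277) = (4613466 + 3580110)/(1622 - 2378277) = 8193576/(-2376655) = 8193576*(-1/2376655) = -8193576/2376655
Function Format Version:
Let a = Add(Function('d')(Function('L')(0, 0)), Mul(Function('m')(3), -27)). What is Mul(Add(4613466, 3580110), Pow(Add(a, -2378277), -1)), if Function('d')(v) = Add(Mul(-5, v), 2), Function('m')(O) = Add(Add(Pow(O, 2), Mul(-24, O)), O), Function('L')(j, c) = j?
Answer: Rational(-8193576, 2376655) ≈ -3.4475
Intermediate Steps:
Function('m')(O) = Add(Pow(O, 2), Mul(-23, O))
Function('d')(v) = Add(2, Mul(-5, v))
a = 1622 (a = Add(Add(2, Mul(-5, 0)), Mul(Mul(3, Add(-23, 3)), -27)) = Add(Add(2, 0), Mul(Mul(3, -20), -27)) = Add(2, Mul(-60, -27)) = Add(2, 1620) = 1622)
Mul(Add(4613466, 3580110), Pow(Add(a, -2378277), -1)) = Mul(Add(4613466, 3580110), Pow(Add(1622, -2378277), -1)) = Mul(8193576, Pow(-2376655, -1)) = Mul(8193576, Rational(-1, 2376655)) = Rational(-8193576, 2376655)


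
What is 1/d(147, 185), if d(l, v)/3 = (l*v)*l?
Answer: 1/11992995 ≈ 8.3382e-8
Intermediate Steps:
d(l, v) = 3*v*l**2 (d(l, v) = 3*((l*v)*l) = 3*(v*l**2) = 3*v*l**2)
1/d(147, 185) = 1/(3*185*147**2) = 1/(3*185*21609) = 1/11992995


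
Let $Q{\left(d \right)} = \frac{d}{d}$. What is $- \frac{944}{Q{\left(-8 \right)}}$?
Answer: $-944$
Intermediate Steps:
$Q{\left(d \right)} = 1$
$- \frac{944}{Q{\left(-8 \right)}} = - \frac{944}{1} = \left(-944\right) 1 = -944$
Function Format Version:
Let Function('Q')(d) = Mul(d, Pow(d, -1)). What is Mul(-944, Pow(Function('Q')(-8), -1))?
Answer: -944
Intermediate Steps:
Function('Q')(d) = 1
Mul(-944, Pow(Function('Q')(-8), -1)) = Mul(-944, Pow(1, -1)) = Mul(-944, 1) = -944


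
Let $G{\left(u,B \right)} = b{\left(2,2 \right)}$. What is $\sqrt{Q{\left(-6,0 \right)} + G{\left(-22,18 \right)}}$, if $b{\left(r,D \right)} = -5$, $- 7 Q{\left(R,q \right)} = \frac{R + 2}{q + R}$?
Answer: $\frac{i \sqrt{2247}}{21} \approx 2.2573 i$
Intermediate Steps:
$Q{\left(R,q \right)} = - \frac{2 + R}{7 \left(R + q\right)}$ ($Q{\left(R,q \right)} = - \frac{\left(R + 2\right) \frac{1}{q + R}}{7} = - \frac{\left(2 + R\right) \frac{1}{R + q}}{7} = - \frac{\frac{1}{R + q} \left(2 + R\right)}{7} = - \frac{2 + R}{7 \left(R + q\right)}$)
$G{\left(u,B \right)} = -5$
$\sqrt{Q{\left(-6,0 \right)} + G{\left(-22,18 \right)}} = \sqrt{\frac{-2 - -6}{7 \left(-6 + 0\right)} - 5} = \sqrt{\frac{-2 + 6}{7 \left(-6\right)} - 5} = \sqrt{\frac{1}{7} \left(- \frac{1}{6}\right) 4 - 5} = \sqrt{- \frac{2}{21} - 5} = \sqrt{- \frac{107}{21}} = \frac{i \sqrt{2247}}{21}$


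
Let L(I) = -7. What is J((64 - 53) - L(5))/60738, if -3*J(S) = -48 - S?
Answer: 11/30369 ≈ 0.00036221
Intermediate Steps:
J(S) = 16 + S/3 (J(S) = -(-48 - S)/3 = 16 + S/3)
J((64 - 53) - L(5))/60738 = (16 + ((64 - 53) - 1*(-7))/3)/60738 = (16 + (11 + 7)/3)*(1/60738) = (16 + (1/3)*18)*(1/60738) = (16 + 6)*(1/60738) = 22*(1/60738) = 11/30369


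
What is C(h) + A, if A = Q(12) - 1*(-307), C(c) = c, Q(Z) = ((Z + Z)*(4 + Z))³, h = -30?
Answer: 56623381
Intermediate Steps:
Q(Z) = 8*Z³*(4 + Z)³ (Q(Z) = ((2*Z)*(4 + Z))³ = (2*Z*(4 + Z))³ = 8*Z³*(4 + Z)³)
A = 56623411 (A = 8*12³*(4 + 12)³ - 1*(-307) = 8*1728*16³ + 307 = 8*1728*4096 + 307 = 56623104 + 307 = 56623411)
C(h) + A = -30 + 56623411 = 56623381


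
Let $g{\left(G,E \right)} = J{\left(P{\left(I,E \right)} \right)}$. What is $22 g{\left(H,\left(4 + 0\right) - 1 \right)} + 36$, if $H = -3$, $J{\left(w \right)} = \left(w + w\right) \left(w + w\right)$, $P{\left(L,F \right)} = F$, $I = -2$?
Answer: $828$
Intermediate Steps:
$J{\left(w \right)} = 4 w^{2}$ ($J{\left(w \right)} = 2 w 2 w = 4 w^{2}$)
$g{\left(G,E \right)} = 4 E^{2}$
$22 g{\left(H,\left(4 + 0\right) - 1 \right)} + 36 = 22 \cdot 4 \left(\left(4 + 0\right) - 1\right)^{2} + 36 = 22 \cdot 4 \left(4 - 1\right)^{2} + 36 = 22 \cdot 4 \cdot 3^{2} + 36 = 22 \cdot 4 \cdot 9 + 36 = 22 \cdot 36 + 36 = 792 + 36 = 828$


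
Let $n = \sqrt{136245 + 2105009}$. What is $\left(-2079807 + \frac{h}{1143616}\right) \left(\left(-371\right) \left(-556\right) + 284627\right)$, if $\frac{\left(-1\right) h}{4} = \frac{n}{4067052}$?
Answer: $-1020983495721 - \frac{490903 \sqrt{2241254}}{1162786435008} \approx -1.021 \cdot 10^{12}$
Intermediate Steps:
$n = \sqrt{2241254} \approx 1497.1$
$h = - \frac{\sqrt{2241254}}{1016763}$ ($h = - 4 \frac{\sqrt{2241254}}{4067052} = - \frac{\sqrt{2241254}}{1016763} \approx -0.0014724$)
$\left(-2079807 + \frac{h}{1143616}\right) \left(\left(-371\right) \left(-556\right) + 284627\right) = \left(-2079807 + \frac{\left(- \frac{1}{1016763}\right) \sqrt{2241254}}{1143616}\right) \left(\left(-371\right) \left(-556\right) + 284627\right) = \left(-2079807 + - \frac{\sqrt{2241254}}{1016763} \cdot \frac{1}{1143616}\right) \left(206276 + 284627\right) = \left(-2079807 - \frac{\sqrt{2241254}}{1162786435008}\right) 490903 = -1020983495721 - \frac{490903 \sqrt{2241254}}{1162786435008}$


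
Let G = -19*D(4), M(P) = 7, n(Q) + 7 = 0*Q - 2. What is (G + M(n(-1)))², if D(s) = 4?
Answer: 4761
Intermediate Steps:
n(Q) = -9 (n(Q) = -7 + (0*Q - 2) = -7 + (0 - 2) = -7 - 2 = -9)
G = -76 (G = -19*4 = -76)
(G + M(n(-1)))² = (-76 + 7)² = (-69)² = 4761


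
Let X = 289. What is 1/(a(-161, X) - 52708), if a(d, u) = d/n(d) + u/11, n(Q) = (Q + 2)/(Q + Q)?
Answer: -1749/92710603 ≈ -1.8865e-5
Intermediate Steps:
n(Q) = (2 + Q)/(2*Q) (n(Q) = (2 + Q)/((2*Q)) = (2 + Q)*(1/(2*Q)) = (2 + Q)/(2*Q))
a(d, u) = u/11 + 2*d²/(2 + d) (a(d, u) = d/(((2 + d)/(2*d))) + u/11 = d*(2*d/(2 + d)) + u*(1/11) = 2*d²/(2 + d) + u/11 = u/11 + 2*d²/(2 + d))
1/(a(-161, X) - 52708) = 1/((22*(-161)² + 289*(2 - 161))/(11*(2 - 161)) - 52708) = 1/((1/11)*(22*25921 + 289*(-159))/(-159) - 52708) = 1/((1/11)*(-1/159)*(570262 - 45951) - 52708) = 1/((1/11)*(-1/159)*524311 - 52708) = 1/(-524311/1749 - 52708) = 1/(-92710603/1749) = -1749/92710603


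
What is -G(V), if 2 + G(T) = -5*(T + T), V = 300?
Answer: 3002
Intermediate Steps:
G(T) = -2 - 10*T (G(T) = -2 - 5*(T + T) = -2 - 10*T)
-G(V) = -(-2 - 10*300) = -(-2 - 3000) = -1*(-3002) = 3002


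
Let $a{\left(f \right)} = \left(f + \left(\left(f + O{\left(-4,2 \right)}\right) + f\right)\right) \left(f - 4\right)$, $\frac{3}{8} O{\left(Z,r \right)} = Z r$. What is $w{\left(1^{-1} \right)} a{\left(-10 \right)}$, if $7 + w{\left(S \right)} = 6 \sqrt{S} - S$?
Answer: $- \frac{4312}{3} \approx -1437.3$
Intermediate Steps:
$O{\left(Z,r \right)} = \frac{8 Z r}{3}$
$w{\left(S \right)} = -7 - S + 6 \sqrt{S}$ ($w{\left(S \right)} = -7 + \left(6 \sqrt{S} - S\right) = -7 + \left(- S + 6 \sqrt{S}\right) = -7 - S + 6 \sqrt{S}$)
$a{\left(f \right)} = \left(-4 + f\right) \left(- \frac{64}{3} + 3 f\right)$ ($a{\left(f \right)} = \left(f + \left(\left(f + \frac{8}{3} \left(-4\right) 2\right) + f\right)\right) \left(f - 4\right) = \left(f + \left(\left(f - \frac{64}{3}\right) + f\right)\right) \left(-4 + f\right) = \left(f + \left(\left(- \frac{64}{3} + f\right) + f\right)\right) \left(-4 + f\right) = \left(f + \left(- \frac{64}{3} + 2 f\right)\right) \left(-4 + f\right) = \left(- \frac{64}{3} + 3 f\right) \left(-4 + f\right) = \left(-4 + f\right) \left(- \frac{64}{3} + 3 f\right)$)
$w{\left(1^{-1} \right)} a{\left(-10 \right)} = \left(-7 - 1^{-1} + 6 \sqrt{1^{-1}}\right) \left(\frac{256}{3} + 3 \left(-10\right)^{2} - - \frac{1000}{3}\right) = \left(-7 - 1 + 6 \sqrt{1}\right) \left(\frac{256}{3} + 3 \cdot 100 + \frac{1000}{3}\right) = \left(-7 - 1 + 6 \cdot 1\right) \left(\frac{256}{3} + 300 + \frac{1000}{3}\right) = \left(-7 - 1 + 6\right) \frac{2156}{3} = \left(-2\right) \frac{2156}{3} = - \frac{4312}{3}$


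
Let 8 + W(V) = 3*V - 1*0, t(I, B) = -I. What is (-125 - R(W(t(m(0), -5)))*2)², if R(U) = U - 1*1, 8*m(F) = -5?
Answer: 196249/16 ≈ 12266.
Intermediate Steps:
m(F) = -5/8 (m(F) = (⅛)*(-5) = -5/8)
W(V) = -8 + 3*V (W(V) = -8 + (3*V - 1*0) = -8 + (3*V + 0) = -8 + 3*V)
R(U) = -1 + U (R(U) = U - 1 = -1 + U)
(-125 - R(W(t(m(0), -5)))*2)² = (-125 - (-1 + (-8 + 3*(-1*(-5/8))))*2)² = (-125 - (-1 + (-8 + 3*(5/8)))*2)² = (-125 - (-1 + (-8 + 15/8))*2)² = (-125 - (-1 - 49/8)*2)² = (-125 - (-57)*2/8)² = (-125 - 1*(-57/4))² = (-125 + 57/4)² = (-443/4)² = 196249/16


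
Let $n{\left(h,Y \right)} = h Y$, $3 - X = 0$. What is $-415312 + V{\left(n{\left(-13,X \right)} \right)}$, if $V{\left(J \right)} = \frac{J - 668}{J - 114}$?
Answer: $- \frac{63542029}{153} \approx -4.1531 \cdot 10^{5}$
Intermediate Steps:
$X = 3$ ($X = 3 - 0 = 3 + 0 = 3$)
$n{\left(h,Y \right)} = Y h$
$V{\left(J \right)} = \frac{-668 + J}{-114 + J}$
$-415312 + V{\left(n{\left(-13,X \right)} \right)} = -415312 + \frac{-668 + 3 \left(-13\right)}{-114 + 3 \left(-13\right)} = -415312 + \frac{-668 - 39}{-114 - 39} = -415312 + \frac{1}{-153} \left(-707\right) = -415312 - - \frac{707}{153} = -415312 + \frac{707}{153} = - \frac{63542029}{153}$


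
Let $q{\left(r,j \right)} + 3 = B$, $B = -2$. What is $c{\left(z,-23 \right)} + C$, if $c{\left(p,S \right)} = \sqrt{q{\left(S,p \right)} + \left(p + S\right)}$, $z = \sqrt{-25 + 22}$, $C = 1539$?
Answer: $1539 + \sqrt{-28 + i \sqrt{3}} \approx 1539.2 + 5.294 i$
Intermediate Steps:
$q{\left(r,j \right)} = -5$ ($q{\left(r,j \right)} = -3 - 2 = -5$)
$z = i \sqrt{3}$ ($z = \sqrt{-3} = i \sqrt{3} \approx 1.732 i$)
$c{\left(p,S \right)} = \sqrt{-5 + S + p}$ ($c{\left(p,S \right)} = \sqrt{-5 + \left(p + S\right)} = \sqrt{-5 + \left(S + p\right)} = \sqrt{-5 + S + p}$)
$c{\left(z,-23 \right)} + C = \sqrt{-5 - 23 + i \sqrt{3}} + 1539 = \sqrt{-28 + i \sqrt{3}} + 1539 = 1539 + \sqrt{-28 + i \sqrt{3}}$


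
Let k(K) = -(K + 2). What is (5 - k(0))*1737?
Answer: 12159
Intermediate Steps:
k(K) = -2 - K (k(K) = -(2 + K) = -2 - K)
(5 - k(0))*1737 = (5 - (-2 - 1*0))*1737 = (5 - (-2 + 0))*1737 = (5 - 1*(-2))*1737 = (5 + 2)*1737 = 7*1737 = 12159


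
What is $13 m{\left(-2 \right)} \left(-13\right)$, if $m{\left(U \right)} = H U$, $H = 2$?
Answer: $676$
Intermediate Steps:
$m{\left(U \right)} = 2 U$
$13 m{\left(-2 \right)} \left(-13\right) = 13 \cdot 2 \left(-2\right) \left(-13\right) = 13 \left(-4\right) \left(-13\right) = \left(-52\right) \left(-13\right) = 676$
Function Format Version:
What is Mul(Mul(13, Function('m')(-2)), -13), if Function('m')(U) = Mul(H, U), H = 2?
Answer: 676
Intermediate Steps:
Function('m')(U) = Mul(2, U)
Mul(Mul(13, Function('m')(-2)), -13) = Mul(Mul(13, Mul(2, -2)), -13) = Mul(Mul(13, -4), -13) = Mul(-52, -13) = 676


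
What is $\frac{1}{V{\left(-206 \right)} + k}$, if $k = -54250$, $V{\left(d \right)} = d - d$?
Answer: $- \frac{1}{54250} \approx -1.8433 \cdot 10^{-5}$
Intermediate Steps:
$V{\left(d \right)} = 0$
$\frac{1}{V{\left(-206 \right)} + k} = \frac{1}{0 - 54250} = \frac{1}{-54250} = - \frac{1}{54250}$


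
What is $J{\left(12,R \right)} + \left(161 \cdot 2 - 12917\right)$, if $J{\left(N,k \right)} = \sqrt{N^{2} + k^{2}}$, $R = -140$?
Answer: $-12595 + 4 \sqrt{1234} \approx -12454.0$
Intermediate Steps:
$J{\left(12,R \right)} + \left(161 \cdot 2 - 12917\right) = \sqrt{12^{2} + \left(-140\right)^{2}} + \left(161 \cdot 2 - 12917\right) = \sqrt{144 + 19600} + \left(322 - 12917\right) = \sqrt{19744} - 12595 = 4 \sqrt{1234} - 12595 = -12595 + 4 \sqrt{1234}$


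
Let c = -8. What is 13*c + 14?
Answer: -90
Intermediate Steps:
13*c + 14 = 13*(-8) + 14 = -104 + 14 = -90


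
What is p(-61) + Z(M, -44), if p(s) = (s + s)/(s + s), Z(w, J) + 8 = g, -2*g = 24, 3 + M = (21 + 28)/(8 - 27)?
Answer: -19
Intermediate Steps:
M = -106/19 (M = -3 + (21 + 28)/(8 - 27) = -3 + 49/(-19) = -3 + 49*(-1/19) = -3 - 49/19 = -106/19 ≈ -5.5789)
g = -12 (g = -½*24 = -12)
Z(w, J) = -20 (Z(w, J) = -8 - 12 = -20)
p(s) = 1 (p(s) = (2*s)/((2*s)) = (2*s)*(1/(2*s)) = 1)
p(-61) + Z(M, -44) = 1 - 20 = -19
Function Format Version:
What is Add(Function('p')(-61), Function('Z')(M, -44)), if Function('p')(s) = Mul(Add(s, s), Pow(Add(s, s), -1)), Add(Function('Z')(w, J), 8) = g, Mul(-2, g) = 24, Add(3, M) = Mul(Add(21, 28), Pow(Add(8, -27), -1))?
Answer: -19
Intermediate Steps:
M = Rational(-106, 19) (M = Add(-3, Mul(Add(21, 28), Pow(Add(8, -27), -1))) = Add(-3, Mul(49, Pow(-19, -1))) = Add(-3, Mul(49, Rational(-1, 19))) = Add(-3, Rational(-49, 19)) = Rational(-106, 19) ≈ -5.5789)
g = -12 (g = Mul(Rational(-1, 2), 24) = -12)
Function('Z')(w, J) = -20 (Function('Z')(w, J) = Add(-8, -12) = -20)
Function('p')(s) = 1 (Function('p')(s) = Mul(Mul(2, s), Pow(Mul(2, s), -1)) = Mul(Mul(2, s), Mul(Rational(1, 2), Pow(s, -1))) = 1)
Add(Function('p')(-61), Function('Z')(M, -44)) = Add(1, -20) = -19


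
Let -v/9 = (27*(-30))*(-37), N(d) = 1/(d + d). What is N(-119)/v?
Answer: 1/64195740 ≈ 1.5577e-8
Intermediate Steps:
N(d) = 1/(2*d)
v = -269730 (v = -9*27*(-30)*(-37) = -(-7290)*(-37) = -9*29970 = -269730)
N(-119)/v = ((½)/(-119))/(-269730) = ((½)*(-1/119))*(-1/269730) = -1/238*(-1/269730) = 1/64195740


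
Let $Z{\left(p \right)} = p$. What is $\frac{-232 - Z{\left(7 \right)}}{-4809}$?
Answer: $\frac{239}{4809} \approx 0.049698$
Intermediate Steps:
$\frac{-232 - Z{\left(7 \right)}}{-4809} = \frac{-232 - 7}{-4809} = - \frac{-232 - 7}{4809} = \left(- \frac{1}{4809}\right) \left(-239\right) = \frac{239}{4809}$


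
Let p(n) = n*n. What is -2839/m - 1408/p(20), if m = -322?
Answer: 42639/8050 ≈ 5.2968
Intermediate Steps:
p(n) = n²
-2839/m - 1408/p(20) = -2839/(-322) - 1408/(20²) = -2839*(-1/322) - 1408/400 = 2839/322 - 1408*1/400 = 2839/322 - 88/25 = 42639/8050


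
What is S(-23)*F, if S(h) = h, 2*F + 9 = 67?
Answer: -667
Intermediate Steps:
F = 29 (F = -9/2 + (½)*67 = -9/2 + 67/2 = 29)
S(-23)*F = -23*29 = -667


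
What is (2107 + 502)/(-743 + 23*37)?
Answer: 2609/108 ≈ 24.157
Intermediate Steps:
(2107 + 502)/(-743 + 23*37) = 2609/(-743 + 851) = 2609/108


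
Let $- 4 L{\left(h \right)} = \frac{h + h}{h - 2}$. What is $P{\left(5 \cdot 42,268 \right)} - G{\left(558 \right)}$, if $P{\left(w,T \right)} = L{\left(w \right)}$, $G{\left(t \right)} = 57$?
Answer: $- \frac{11961}{208} \approx -57.505$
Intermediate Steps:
$L{\left(h \right)} = - \frac{h}{2 \left(-2 + h\right)}$ ($L{\left(h \right)} = - \frac{\left(h + h\right) \frac{1}{h - 2}}{4} = - \frac{2 h \frac{1}{-2 + h}}{4} = - \frac{h}{2 \left(-2 + h\right)}$)
$P{\left(w,T \right)} = - \frac{w}{-4 + 2 w}$
$P{\left(5 \cdot 42,268 \right)} - G{\left(558 \right)} = - \frac{5 \cdot 42}{-4 + 2 \cdot 5 \cdot 42} - 57 = \left(-1\right) 210 \frac{1}{-4 + 2 \cdot 210} - 57 = \left(-1\right) 210 \frac{1}{-4 + 420} - 57 = \left(-1\right) 210 \cdot \frac{1}{416} - 57 = - \frac{105}{208} - 57 = - \frac{11961}{208}$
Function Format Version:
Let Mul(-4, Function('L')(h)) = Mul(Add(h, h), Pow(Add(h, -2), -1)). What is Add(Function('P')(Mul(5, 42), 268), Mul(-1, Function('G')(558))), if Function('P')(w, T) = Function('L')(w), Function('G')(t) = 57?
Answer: Rational(-11961, 208) ≈ -57.505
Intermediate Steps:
Function('L')(h) = Mul(Rational(-1, 2), h, Pow(Add(-2, h), -1)) (Function('L')(h) = Mul(Rational(-1, 4), Mul(Add(h, h), Pow(Add(h, -2), -1))) = Mul(Rational(-1, 4), Mul(Mul(2, h), Pow(Add(-2, h), -1))) = Mul(Rational(-1, 4), Mul(2, h, Pow(Add(-2, h), -1))) = Mul(Rational(-1, 2), h, Pow(Add(-2, h), -1)))
Function('P')(w, T) = Mul(-1, w, Pow(Add(-4, Mul(2, w)), -1))
Add(Function('P')(Mul(5, 42), 268), Mul(-1, Function('G')(558))) = Add(Mul(-1, Mul(5, 42), Pow(Add(-4, Mul(2, Mul(5, 42))), -1)), Mul(-1, 57)) = Add(Mul(-1, 210, Pow(Add(-4, Mul(2, 210)), -1)), -57) = Add(Mul(-1, 210, Pow(Add(-4, 420), -1)), -57) = Add(Mul(-1, 210, Pow(416, -1)), -57) = Add(Mul(-1, 210, Rational(1, 416)), -57) = Add(Rational(-105, 208), -57) = Rational(-11961, 208)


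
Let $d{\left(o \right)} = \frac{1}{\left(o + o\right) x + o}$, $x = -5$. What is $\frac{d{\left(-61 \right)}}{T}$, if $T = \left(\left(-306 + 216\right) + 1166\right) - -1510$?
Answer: $\frac{1}{1419714} \approx 7.0437 \cdot 10^{-7}$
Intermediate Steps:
$d{\left(o \right)} = - \frac{1}{9 o}$ ($d{\left(o \right)} = \frac{1}{\left(o + o\right) \left(-5\right) + o} = \frac{1}{2 o \left(-5\right) + o} = \frac{1}{- 10 o + o} = \frac{1}{\left(-9\right) o} = - \frac{1}{9 o}$)
$T = 2586$ ($T = \left(-90 + 1166\right) + 1510 = 1076 + 1510 = 2586$)
$\frac{d{\left(-61 \right)}}{T} = \frac{\left(- \frac{1}{9}\right) \frac{1}{-61}}{2586} = \left(- \frac{1}{9}\right) \left(- \frac{1}{61}\right) \frac{1}{2586} = \frac{1}{549} \cdot \frac{1}{2586} = \frac{1}{1419714}$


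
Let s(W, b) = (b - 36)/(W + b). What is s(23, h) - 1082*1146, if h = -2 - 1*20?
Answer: -1240030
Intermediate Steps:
h = -22 (h = -2 - 20 = -22)
s(W, b) = (-36 + b)/(W + b)
s(23, h) - 1082*1146 = (-36 - 22)/(23 - 22) - 1082*1146 = -58/1 - 1239972 = 1*(-58) - 1239972 = -58 - 1239972 = -1240030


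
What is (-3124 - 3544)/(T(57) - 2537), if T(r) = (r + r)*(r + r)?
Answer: -6668/10459 ≈ -0.63754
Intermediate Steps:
T(r) = 4*r² (T(r) = (2*r)*(2*r) = 4*r²)
(-3124 - 3544)/(T(57) - 2537) = (-3124 - 3544)/(4*57² - 2537) = -6668/(4*3249 - 2537) = -6668/(12996 - 2537) = -6668/10459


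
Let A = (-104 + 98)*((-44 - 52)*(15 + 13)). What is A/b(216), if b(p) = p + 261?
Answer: 1792/53 ≈ 33.811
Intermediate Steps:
b(p) = 261 + p
A = 16128 (A = -(-576)*28 = -6*(-2688) = 16128)
A/b(216) = 16128/(261 + 216) = 16128/477 = 16128*(1/477) = 1792/53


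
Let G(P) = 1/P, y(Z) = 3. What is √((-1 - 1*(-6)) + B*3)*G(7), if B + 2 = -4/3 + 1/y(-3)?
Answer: 2*I/7 ≈ 0.28571*I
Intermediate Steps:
B = -3 (B = -2 + (-4/3 + 1/3) = -2 + (-4*⅓ + 1*(⅓)) = -2 + (-4/3 + ⅓) = -2 - 1 = -3)
√((-1 - 1*(-6)) + B*3)*G(7) = √((-1 - 1*(-6)) - 3*3)/7 = √((-1 + 6) - 9)*(⅐) = √(5 - 9)*(⅐) = √(-4)*(⅐) = (2*I)*(⅐) = 2*I/7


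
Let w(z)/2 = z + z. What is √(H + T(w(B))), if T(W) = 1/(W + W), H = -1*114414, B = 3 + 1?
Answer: I*√7322494/8 ≈ 338.25*I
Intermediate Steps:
B = 4
w(z) = 4*z (w(z) = 2*(z + z) = 2*(2*z) = 4*z)
H = -114414
T(W) = 1/(2*W)
√(H + T(w(B))) = √(-114414 + 1/(2*((4*4)))) = √(-114414 + (½)/16) = √(-114414 + (½)*(1/16)) = √(-114414 + 1/32) = √(-3661247/32) = I*√7322494/8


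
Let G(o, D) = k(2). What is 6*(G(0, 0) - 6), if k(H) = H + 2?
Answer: -12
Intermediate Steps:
k(H) = 2 + H
G(o, D) = 4 (G(o, D) = 2 + 2 = 4)
6*(G(0, 0) - 6) = 6*(4 - 6) = 6*(-2) = -12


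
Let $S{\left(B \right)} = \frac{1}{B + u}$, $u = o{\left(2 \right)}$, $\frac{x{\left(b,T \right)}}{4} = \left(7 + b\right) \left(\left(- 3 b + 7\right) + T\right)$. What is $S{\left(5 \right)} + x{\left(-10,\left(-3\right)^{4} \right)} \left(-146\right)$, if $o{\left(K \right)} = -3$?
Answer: $\frac{413473}{2} \approx 2.0674 \cdot 10^{5}$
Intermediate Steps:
$x{\left(b,T \right)} = 4 \left(7 + b\right) \left(7 + T - 3 b\right)$ ($x{\left(b,T \right)} = 4 \left(7 + b\right) \left(\left(- 3 b + 7\right) + T\right) = 4 \left(7 + b\right) \left(\left(7 - 3 b\right) + T\right) = 4 \left(7 + b\right) \left(7 + T - 3 b\right)$)
$u = -3$
$S{\left(B \right)} = \frac{1}{-3 + B}$ ($S{\left(B \right)} = \frac{1}{B - 3} = \frac{1}{-3 + B}$)
$S{\left(5 \right)} + x{\left(-10,\left(-3\right)^{4} \right)} \left(-146\right) = \frac{1}{-3 + 5} + \left(196 - -560 - 12 \left(-10\right)^{2} + 28 \left(-3\right)^{4} + 4 \left(-3\right)^{4} \left(-10\right)\right) \left(-146\right) = \frac{1}{2} + \left(196 + 560 - 1200 + 28 \cdot 81 + 4 \cdot 81 \left(-10\right)\right) \left(-146\right) = \frac{1}{2} + \left(196 + 560 - 1200 + 2268 - 3240\right) \left(-146\right) = \frac{1}{2} - -206736 = \frac{1}{2} + 206736 = \frac{413473}{2}$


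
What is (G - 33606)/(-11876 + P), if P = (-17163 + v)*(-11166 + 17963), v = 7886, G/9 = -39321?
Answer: 77499/12613529 ≈ 0.0061441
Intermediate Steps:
G = -353889 (G = 9*(-39321) = -353889)
P = -63055769 (P = (-17163 + 7886)*(-11166 + 17963) = -9277*6797 = -63055769)
(G - 33606)/(-11876 + P) = (-353889 - 33606)/(-11876 - 63055769) = -387495/(-63067645) = -387495*(-1/63067645) = 77499/12613529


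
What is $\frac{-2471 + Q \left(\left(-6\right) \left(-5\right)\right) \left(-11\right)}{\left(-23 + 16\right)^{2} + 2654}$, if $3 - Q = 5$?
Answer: $- \frac{1811}{2703} \approx -0.67$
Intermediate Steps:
$Q = -2$ ($Q = 3 - 5 = -2$)
$\frac{-2471 + Q \left(\left(-6\right) \left(-5\right)\right) \left(-11\right)}{\left(-23 + 16\right)^{2} + 2654} = \frac{-2471 + - 2 \left(\left(-6\right) \left(-5\right)\right) \left(-11\right)}{\left(-23 + 16\right)^{2} + 2654} = \frac{-2471 + \left(-2\right) 30 \left(-11\right)}{\left(-7\right)^{2} + 2654} = \frac{-2471 - -660}{49 + 2654} = \frac{-2471 + 660}{2703} = \left(-1811\right) \frac{1}{2703} = - \frac{1811}{2703}$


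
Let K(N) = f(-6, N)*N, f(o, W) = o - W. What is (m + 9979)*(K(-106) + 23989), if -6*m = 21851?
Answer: 169696649/2 ≈ 8.4848e+7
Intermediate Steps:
m = -21851/6 (m = -⅙*21851 = -21851/6 ≈ -3641.8)
K(N) = N*(-6 - N) (K(N) = (-6 - N)*N = N*(-6 - N))
(m + 9979)*(K(-106) + 23989) = (-21851/6 + 9979)*(-1*(-106)*(6 - 106) + 23989) = 38023*(-1*(-106)*(-100) + 23989)/6 = 38023*(-10600 + 23989)/6 = (38023/6)*13389 = 169696649/2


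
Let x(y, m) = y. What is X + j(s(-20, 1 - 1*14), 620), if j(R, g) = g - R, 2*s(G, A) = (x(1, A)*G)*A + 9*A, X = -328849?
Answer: -656601/2 ≈ -3.2830e+5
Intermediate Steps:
s(G, A) = 9*A/2 + A*G/2 (s(G, A) = ((1*G)*A + 9*A)/2 = (G*A + 9*A)/2 = (A*G + 9*A)/2 = (9*A + A*G)/2 = 9*A/2 + A*G/2)
X + j(s(-20, 1 - 1*14), 620) = -328849 + (620 - (1 - 1*14)*(9 - 20)/2) = -328849 + (620 - (1 - 14)*(-11)/2) = -328849 + (620 - (-13)*(-11)/2) = -328849 + (620 - 1*143/2) = -328849 + (620 - 143/2) = -328849 + 1097/2 = -656601/2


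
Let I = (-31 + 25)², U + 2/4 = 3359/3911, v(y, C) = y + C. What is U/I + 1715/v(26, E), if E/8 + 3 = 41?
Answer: 16128553/3097512 ≈ 5.2069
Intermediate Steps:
E = 304 (E = -24 + 8*41 = -24 + 328 = 304)
v(y, C) = C + y
U = 2807/7822 (U = -½ + 3359/3911 = 2807/7822 ≈ 0.35886)
I = 36 (I = (-6)² = 36)
U/I + 1715/v(26, E) = (2807/7822)/36 + 1715/(304 + 26) = (2807/7822)*(1/36) + 1715/330 = 2807/281592 + 1715*(1/330) = 2807/281592 + 343/66 = 16128553/3097512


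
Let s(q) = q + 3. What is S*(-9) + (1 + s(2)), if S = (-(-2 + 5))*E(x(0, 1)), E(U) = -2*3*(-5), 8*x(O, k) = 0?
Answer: 816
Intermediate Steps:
x(O, k) = 0 (x(O, k) = (⅛)*0 = 0)
E(U) = 30 (E(U) = -6*(-5) = 30)
s(q) = 3 + q
S = -90 (S = -(-2 + 5)*30 = -1*3*30 = -3*30 = -90)
S*(-9) + (1 + s(2)) = -90*(-9) + (1 + (3 + 2)) = 810 + (1 + 5) = 810 + 6 = 816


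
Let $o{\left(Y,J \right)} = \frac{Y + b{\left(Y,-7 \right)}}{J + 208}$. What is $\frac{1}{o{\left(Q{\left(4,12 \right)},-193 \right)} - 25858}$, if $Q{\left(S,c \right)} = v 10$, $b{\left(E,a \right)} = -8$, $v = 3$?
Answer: $- \frac{15}{387848} \approx -3.8675 \cdot 10^{-5}$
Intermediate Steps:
$Q{\left(S,c \right)} = 30$ ($Q{\left(S,c \right)} = 3 \cdot 10 = 30$)
$o{\left(Y,J \right)} = \frac{-8 + Y}{208 + J}$ ($o{\left(Y,J \right)} = \frac{Y - 8}{J + 208} = \frac{-8 + Y}{208 + J}$)
$\frac{1}{o{\left(Q{\left(4,12 \right)},-193 \right)} - 25858} = \frac{1}{\frac{-8 + 30}{208 - 193} - 25858} = \frac{1}{\frac{1}{15} \cdot 22 - 25858} = \frac{1}{\frac{22}{15} - 25858} = \frac{1}{- \frac{387848}{15}} = - \frac{15}{387848}$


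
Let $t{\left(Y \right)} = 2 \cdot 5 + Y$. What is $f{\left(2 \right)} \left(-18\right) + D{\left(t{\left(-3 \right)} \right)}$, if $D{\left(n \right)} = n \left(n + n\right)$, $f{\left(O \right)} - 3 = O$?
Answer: $8$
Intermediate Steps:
$f{\left(O \right)} = 3 + O$
$t{\left(Y \right)} = 10 + Y$
$D{\left(n \right)} = 2 n^{2}$ ($D{\left(n \right)} = n 2 n = 2 n^{2}$)
$f{\left(2 \right)} \left(-18\right) + D{\left(t{\left(-3 \right)} \right)} = \left(3 + 2\right) \left(-18\right) + 2 \left(10 - 3\right)^{2} = 5 \left(-18\right) + 2 \cdot 7^{2} = -90 + 2 \cdot 49 = -90 + 98 = 8$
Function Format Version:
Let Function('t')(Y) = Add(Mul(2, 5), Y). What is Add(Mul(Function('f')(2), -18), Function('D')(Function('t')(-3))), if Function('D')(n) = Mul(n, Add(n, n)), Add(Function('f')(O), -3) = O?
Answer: 8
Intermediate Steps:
Function('f')(O) = Add(3, O)
Function('t')(Y) = Add(10, Y)
Function('D')(n) = Mul(2, Pow(n, 2)) (Function('D')(n) = Mul(n, Mul(2, n)) = Mul(2, Pow(n, 2)))
Add(Mul(Function('f')(2), -18), Function('D')(Function('t')(-3))) = Add(Mul(Add(3, 2), -18), Mul(2, Pow(Add(10, -3), 2))) = Add(Mul(5, -18), Mul(2, Pow(7, 2))) = Add(-90, Mul(2, 49)) = Add(-90, 98) = 8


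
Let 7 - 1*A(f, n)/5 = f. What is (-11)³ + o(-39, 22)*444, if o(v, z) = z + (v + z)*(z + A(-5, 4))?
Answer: -610499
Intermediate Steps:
A(f, n) = 35 - 5*f
o(v, z) = z + (60 + z)*(v + z) (o(v, z) = z + (v + z)*(z + (35 - 5*(-5))) = z + (v + z)*(z + (35 + 25)) = z + (v + z)*(z + 60) = z + (v + z)*(60 + z) = z + (60 + z)*(v + z))
(-11)³ + o(-39, 22)*444 = (-11)³ + (22² + 60*(-39) + 61*22 - 39*22)*444 = -1331 + (484 - 2340 + 1342 - 858)*444 = -1331 - 1372*444 = -1331 - 609168 = -610499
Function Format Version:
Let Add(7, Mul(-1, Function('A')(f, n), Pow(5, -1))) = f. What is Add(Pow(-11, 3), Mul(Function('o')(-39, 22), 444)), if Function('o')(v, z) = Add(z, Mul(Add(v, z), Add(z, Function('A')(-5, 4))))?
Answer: -610499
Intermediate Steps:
Function('A')(f, n) = Add(35, Mul(-5, f))
Function('o')(v, z) = Add(z, Mul(Add(60, z), Add(v, z))) (Function('o')(v, z) = Add(z, Mul(Add(v, z), Add(z, Add(35, Mul(-5, -5))))) = Add(z, Mul(Add(v, z), Add(z, Add(35, 25)))) = Add(z, Mul(Add(v, z), Add(z, 60))) = Add(z, Mul(Add(v, z), Add(60, z))) = Add(z, Mul(Add(60, z), Add(v, z))))
Add(Pow(-11, 3), Mul(Function('o')(-39, 22), 444)) = Add(Pow(-11, 3), Mul(Add(Pow(22, 2), Mul(60, -39), Mul(61, 22), Mul(-39, 22)), 444)) = Add(-1331, Mul(Add(484, -2340, 1342, -858), 444)) = Add(-1331, Mul(-1372, 444)) = Add(-1331, -609168) = -610499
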